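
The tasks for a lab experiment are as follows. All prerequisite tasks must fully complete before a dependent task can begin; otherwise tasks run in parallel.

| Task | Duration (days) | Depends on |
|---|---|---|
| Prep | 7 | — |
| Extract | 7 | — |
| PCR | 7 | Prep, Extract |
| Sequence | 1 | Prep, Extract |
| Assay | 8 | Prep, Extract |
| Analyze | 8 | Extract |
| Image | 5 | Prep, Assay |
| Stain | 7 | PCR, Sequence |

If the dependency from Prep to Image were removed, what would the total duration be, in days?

21

With the dependency in place, Prep→PCR→Stain = 7+7+7 = 21 sets the finish at 21 days.
Dropping Prep→Image doesn't change Image's earliest start (15); another predecessor still binds.
New critical path: Prep→PCR→Stain = 7+7+7 = 21 ⇒ 21 days.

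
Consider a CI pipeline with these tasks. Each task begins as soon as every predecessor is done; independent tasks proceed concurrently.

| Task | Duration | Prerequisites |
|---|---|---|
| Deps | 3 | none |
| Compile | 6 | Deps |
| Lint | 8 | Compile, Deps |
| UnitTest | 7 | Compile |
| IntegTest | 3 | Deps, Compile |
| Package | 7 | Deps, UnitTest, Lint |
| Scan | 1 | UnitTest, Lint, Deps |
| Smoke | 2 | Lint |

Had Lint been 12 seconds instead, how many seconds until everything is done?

28

Baseline: Deps→Compile→Lint→Package = 3+6+8+7 = 24 → 24 seconds.
Lint lies on that path, so at 12 seconds the path becomes 28 seconds.
That remains the longest chain; total 28 seconds.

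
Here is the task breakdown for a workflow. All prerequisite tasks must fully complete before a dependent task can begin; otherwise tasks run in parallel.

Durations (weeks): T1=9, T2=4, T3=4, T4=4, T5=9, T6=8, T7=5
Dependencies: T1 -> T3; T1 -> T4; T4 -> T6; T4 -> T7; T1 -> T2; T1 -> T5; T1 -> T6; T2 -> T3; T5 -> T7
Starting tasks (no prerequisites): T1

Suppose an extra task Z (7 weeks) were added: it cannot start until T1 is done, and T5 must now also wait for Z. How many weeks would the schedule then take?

Originally the schedule takes 23 weeks.
With Z inserted, T5 now waits for max(T1, Z).
New critical path: T1→Z→T5→T7 = 9+7+9+5 = 30 ⇒ 30 weeks.

30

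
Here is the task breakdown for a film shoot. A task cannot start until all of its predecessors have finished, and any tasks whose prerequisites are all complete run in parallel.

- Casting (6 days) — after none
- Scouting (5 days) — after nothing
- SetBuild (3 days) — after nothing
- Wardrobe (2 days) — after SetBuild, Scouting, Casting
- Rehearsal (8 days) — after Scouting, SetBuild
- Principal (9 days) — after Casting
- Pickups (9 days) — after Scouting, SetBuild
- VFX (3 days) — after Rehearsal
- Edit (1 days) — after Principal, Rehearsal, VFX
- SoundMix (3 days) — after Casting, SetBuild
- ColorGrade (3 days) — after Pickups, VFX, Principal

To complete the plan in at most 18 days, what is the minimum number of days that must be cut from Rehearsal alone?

1

Current finish: 19 days; target: 18.
Rehearsal is on every critical path, so each day cut from Rehearsal cuts the finish by one (this holds down to a finish of 18).
Need 19 − 18 = 1 day off Rehearsal → Rehearsal becomes 7 days, finish becomes 18.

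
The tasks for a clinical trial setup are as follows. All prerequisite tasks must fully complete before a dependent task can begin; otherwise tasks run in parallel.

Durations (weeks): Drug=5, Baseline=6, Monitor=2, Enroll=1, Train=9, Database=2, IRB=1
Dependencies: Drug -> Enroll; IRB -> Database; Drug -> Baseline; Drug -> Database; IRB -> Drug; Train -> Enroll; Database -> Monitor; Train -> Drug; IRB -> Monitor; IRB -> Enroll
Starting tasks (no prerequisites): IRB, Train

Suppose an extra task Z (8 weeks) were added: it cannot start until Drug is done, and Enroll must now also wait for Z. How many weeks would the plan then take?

Originally the plan takes 20 weeks.
With Z inserted, Enroll now waits for max(IRB, Train, Drug, Z).
New critical path: Train→Drug→Z→Enroll = 9+5+8+1 = 23 ⇒ 23 weeks.

23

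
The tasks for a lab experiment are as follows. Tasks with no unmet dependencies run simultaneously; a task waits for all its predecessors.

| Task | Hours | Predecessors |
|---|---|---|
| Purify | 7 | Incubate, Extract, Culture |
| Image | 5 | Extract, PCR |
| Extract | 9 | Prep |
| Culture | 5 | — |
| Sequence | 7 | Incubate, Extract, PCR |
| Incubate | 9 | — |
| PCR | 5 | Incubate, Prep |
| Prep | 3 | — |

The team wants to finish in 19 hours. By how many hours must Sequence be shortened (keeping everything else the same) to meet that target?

Current finish: 21 hours; target: 19.
Sequence is on every critical path, so each hour cut from Sequence cuts the finish by one (this holds down to a finish of 19).
Need 21 − 19 = 2 hours off Sequence → Sequence becomes 5 hours, finish becomes 19.

2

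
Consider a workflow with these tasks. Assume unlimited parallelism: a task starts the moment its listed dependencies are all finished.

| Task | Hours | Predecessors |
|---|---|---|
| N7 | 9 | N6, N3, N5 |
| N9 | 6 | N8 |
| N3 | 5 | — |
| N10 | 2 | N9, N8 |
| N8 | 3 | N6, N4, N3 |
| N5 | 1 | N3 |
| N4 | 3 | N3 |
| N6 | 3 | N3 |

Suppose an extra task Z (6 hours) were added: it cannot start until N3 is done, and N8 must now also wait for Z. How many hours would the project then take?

Originally the project takes 19 hours.
With Z inserted, N8 now waits for max(N6, N4, N3, Z).
New critical path: N3→Z→N8→N9→N10 = 5+6+3+6+2 = 22 ⇒ 22 hours.

22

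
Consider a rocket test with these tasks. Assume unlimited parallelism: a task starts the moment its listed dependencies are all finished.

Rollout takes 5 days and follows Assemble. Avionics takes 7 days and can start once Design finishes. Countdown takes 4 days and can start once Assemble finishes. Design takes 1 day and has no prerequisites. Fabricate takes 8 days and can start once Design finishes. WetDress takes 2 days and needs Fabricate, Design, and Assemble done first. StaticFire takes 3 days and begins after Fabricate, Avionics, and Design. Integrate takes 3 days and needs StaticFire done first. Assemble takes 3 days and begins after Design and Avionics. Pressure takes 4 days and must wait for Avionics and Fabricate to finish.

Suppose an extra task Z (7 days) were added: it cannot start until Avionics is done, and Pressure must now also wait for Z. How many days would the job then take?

19

Originally the job takes 16 days.
With Z inserted, Pressure now waits for max(Avionics, Fabricate, Z).
New critical path: Design→Avionics→Z→Pressure = 1+7+7+4 = 19 ⇒ 19 days.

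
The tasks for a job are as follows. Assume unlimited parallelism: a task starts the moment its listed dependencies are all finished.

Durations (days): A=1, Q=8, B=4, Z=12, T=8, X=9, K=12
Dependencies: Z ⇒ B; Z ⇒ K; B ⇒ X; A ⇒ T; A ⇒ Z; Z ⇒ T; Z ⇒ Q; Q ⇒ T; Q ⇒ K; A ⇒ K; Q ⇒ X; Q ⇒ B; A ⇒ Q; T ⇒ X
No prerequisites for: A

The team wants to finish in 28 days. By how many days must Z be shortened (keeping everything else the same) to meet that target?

Current finish: 38 days; target: 28.
Z is on every critical path, so each day cut from Z cuts the finish by one (this holds down to a finish of 27).
Need 38 − 28 = 10 days off Z → Z becomes 2 days, finish becomes 28.

10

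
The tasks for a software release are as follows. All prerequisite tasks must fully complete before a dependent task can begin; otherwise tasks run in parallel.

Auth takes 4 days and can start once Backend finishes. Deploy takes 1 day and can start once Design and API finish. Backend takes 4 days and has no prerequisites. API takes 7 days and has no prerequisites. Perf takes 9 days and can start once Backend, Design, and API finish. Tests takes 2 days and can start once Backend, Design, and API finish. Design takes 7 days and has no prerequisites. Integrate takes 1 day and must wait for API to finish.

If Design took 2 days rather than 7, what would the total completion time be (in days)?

16

As given, the longest chain is Design→Perf = 7+9 = 16, so the finish is 16 days.
Design lies on that path, so at 2 days the path becomes 11 days.
Now API→Perf = 7+9 = 16 is longest, so the finish becomes 16 days.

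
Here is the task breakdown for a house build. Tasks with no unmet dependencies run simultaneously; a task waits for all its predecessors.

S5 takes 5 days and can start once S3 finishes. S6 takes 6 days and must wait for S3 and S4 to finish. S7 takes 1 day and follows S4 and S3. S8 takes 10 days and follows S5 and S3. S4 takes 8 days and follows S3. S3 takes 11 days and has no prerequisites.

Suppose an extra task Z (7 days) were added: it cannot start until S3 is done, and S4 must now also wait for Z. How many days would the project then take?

Originally the project takes 26 days.
With Z inserted, S4 now waits for max(S3, Z).
New critical path: S3→Z→S4→S6 = 11+7+8+6 = 32 ⇒ 32 days.

32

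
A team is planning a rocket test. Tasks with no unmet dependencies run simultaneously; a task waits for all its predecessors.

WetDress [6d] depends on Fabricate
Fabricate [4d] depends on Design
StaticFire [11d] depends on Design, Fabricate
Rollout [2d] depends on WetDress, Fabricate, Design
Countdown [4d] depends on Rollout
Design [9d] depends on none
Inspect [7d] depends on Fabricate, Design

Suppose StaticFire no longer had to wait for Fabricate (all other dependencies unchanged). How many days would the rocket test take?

Original critical path: Design→Fabricate→WetDress→Rollout→Countdown = 9+4+6+2+4 = 25 ⇒ 25 days.
Without Fabricate→StaticFire, StaticFire's earliest start moves from 13 to 9.
After: Design→Fabricate→WetDress→Rollout→Countdown = 9+4+6+2+4 = 25 → 25 days.

25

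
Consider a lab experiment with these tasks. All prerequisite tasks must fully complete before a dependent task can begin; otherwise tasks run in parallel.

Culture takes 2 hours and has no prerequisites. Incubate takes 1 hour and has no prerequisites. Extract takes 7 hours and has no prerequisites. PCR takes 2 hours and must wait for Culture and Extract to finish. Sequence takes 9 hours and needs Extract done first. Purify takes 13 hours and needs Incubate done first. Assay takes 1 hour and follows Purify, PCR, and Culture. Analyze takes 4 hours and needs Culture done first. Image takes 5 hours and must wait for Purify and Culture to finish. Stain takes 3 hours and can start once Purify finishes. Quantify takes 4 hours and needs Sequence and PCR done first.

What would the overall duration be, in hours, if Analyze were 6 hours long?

20

The binding path is Extract→Sequence→Quantify = 7+9+4 = 20; finish at 20 hours.
The longest path through Analyze is only 6 hours, so Analyze has float 14.
That remains the longest chain; total 20 hours.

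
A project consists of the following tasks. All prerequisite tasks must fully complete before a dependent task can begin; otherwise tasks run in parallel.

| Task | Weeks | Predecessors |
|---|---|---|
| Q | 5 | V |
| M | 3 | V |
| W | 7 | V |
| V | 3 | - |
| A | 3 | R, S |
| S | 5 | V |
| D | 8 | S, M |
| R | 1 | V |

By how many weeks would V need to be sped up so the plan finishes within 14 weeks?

Current finish: 16 weeks; target: 14.
V is on every critical path, so each week cut from V cuts the finish by one (this holds down to a finish of 14).
Need 16 − 14 = 2 weeks off V → V becomes 1 week, finish becomes 14.

2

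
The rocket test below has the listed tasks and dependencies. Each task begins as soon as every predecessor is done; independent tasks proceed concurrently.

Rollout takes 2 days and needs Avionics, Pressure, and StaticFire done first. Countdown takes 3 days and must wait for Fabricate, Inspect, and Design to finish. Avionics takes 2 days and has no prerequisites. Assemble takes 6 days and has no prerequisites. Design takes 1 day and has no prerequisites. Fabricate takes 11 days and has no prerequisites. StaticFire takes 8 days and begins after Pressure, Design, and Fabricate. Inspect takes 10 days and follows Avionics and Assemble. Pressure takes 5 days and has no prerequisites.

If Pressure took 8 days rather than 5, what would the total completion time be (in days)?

Actual critical path: Fabricate→StaticFire→Rollout = 11+8+2 = 21 ⇒ 21 days.
Pressure is off the critical path — its longest chain is 15 days, giving 6 of slack.
The critical path is still Fabricate→StaticFire→Rollout; finish is now 21 days.

21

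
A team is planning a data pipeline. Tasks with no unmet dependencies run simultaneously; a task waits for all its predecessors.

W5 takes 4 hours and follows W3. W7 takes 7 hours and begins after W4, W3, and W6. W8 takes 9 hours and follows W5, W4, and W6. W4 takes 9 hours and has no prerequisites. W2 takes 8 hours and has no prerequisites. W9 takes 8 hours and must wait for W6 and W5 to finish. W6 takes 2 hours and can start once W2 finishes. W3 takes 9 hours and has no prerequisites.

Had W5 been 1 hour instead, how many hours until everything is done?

Critical path before the change: W3→W5→W8 = 9+4+9 = 22 giving 22 hours.
W5 lies on that path, so at 1 hour the path becomes 19 hours.
New critical path: W2→W6→W8 = 8+2+9 = 19 ⇒ 19 hours.

19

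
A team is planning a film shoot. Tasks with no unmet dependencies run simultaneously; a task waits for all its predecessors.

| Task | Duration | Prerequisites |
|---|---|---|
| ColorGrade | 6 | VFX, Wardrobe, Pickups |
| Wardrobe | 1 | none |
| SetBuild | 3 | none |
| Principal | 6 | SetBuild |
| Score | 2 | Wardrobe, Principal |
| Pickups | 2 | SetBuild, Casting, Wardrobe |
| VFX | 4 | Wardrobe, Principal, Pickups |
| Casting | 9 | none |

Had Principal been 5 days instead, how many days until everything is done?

21

Baseline: Casting→Pickups→VFX→ColorGrade = 9+2+4+6 = 21 → 21 days.
Principal has 2 days of float (longest path through it is 19).
The critical path is still Casting→Pickups→VFX→ColorGrade; finish is now 21 days.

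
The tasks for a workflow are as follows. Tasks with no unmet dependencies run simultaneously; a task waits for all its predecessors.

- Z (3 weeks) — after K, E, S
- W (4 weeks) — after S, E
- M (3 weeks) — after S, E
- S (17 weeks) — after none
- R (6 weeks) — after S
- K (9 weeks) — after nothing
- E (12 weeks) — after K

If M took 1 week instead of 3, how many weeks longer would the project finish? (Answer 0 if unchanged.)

0

Baseline: K→E→W = 9+12+4 = 25 → 25 weeks.
M is off the critical path — its longest chain is 24 weeks, giving 1 of slack.
The critical path is still K→E→W; finish is now 25 weeks.
Change in finish: 25 − 25 = +0 weeks.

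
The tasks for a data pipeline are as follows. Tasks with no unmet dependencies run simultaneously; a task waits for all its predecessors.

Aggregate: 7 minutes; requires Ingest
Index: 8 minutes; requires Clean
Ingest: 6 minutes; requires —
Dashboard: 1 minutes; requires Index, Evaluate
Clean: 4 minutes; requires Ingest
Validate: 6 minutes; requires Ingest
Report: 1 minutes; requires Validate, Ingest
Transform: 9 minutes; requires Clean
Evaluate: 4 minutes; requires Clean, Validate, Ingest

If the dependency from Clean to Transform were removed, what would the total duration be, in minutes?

19

With the dependency in place, Ingest→Clean→Transform = 6+4+9 = 19 sets the finish at 19 minutes.
Without Clean→Transform, Transform's earliest start moves from 10 to 0.
After: Ingest→Clean→Index→Dashboard = 6+4+8+1 = 19 → 19 minutes.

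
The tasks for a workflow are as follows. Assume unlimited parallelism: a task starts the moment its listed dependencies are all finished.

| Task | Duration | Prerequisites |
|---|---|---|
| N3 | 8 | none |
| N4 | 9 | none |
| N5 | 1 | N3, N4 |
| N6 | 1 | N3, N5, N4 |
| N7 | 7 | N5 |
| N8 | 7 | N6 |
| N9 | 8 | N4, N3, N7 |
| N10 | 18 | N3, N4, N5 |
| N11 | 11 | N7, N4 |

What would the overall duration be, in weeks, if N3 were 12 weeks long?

Critical path before the change: N4→N5→N7→N11 = 9+1+7+11 = 28 giving 28 weeks.
N3 is off the critical path — its longest chain is 27 weeks, giving 1 of slack.
Now N3→N5→N7→N11 = 12+1+7+11 = 31 is longest, so the finish becomes 31 weeks.

31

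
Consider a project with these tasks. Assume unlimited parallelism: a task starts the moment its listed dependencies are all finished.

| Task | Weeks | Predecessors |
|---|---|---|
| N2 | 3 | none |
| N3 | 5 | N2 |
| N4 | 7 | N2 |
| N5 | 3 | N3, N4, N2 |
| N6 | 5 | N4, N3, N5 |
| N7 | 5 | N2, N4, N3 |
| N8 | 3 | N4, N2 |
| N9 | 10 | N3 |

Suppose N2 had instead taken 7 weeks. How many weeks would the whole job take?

22

Critical path before the change: N2→N3→N9 = 3+5+10 = 18 giving 18 weeks.
Since N2 is critical, the +4 change carries straight to that chain (now 22 weeks).
The critical path is still N2→N3→N9; finish is now 22 weeks.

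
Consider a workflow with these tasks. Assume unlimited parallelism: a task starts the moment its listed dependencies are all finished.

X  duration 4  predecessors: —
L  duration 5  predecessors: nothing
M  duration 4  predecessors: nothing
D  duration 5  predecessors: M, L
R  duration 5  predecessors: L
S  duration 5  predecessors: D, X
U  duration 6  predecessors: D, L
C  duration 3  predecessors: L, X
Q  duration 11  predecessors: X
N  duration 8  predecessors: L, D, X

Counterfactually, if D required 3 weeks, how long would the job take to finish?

As given, the longest chain is L→D→N = 5+5+8 = 18, so the finish is 18 weeks.
D is on the critical path; changing it to 3 makes that path 16 weeks.
No other chain overtakes it, so the finish is 16 weeks.

16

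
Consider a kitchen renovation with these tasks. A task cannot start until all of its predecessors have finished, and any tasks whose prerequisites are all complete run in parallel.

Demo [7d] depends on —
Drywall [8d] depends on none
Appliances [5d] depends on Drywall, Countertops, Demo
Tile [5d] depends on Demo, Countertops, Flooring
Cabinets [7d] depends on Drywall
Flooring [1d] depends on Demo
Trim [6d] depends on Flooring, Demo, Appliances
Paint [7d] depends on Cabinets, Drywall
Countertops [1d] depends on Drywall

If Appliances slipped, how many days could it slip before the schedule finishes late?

Critical path: Drywall→Cabinets→Paint = 8+7+7 = 22, so the finish is 22 days.
Appliances finishes as early as 14 and must finish by 16.
So Appliances can slip 16 − 14 = 2 days.

2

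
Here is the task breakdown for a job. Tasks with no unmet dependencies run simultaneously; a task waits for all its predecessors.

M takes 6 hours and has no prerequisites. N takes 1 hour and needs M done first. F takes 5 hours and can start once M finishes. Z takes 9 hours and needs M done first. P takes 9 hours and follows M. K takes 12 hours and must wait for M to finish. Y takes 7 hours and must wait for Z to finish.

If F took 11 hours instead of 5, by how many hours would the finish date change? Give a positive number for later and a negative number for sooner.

0

The binding path is M→Z→Y = 6+9+7 = 22; finish at 22 hours.
F has 11 hours of float (longest path through it is 11).
That remains the longest chain; total 22 hours.
Change in finish: 22 − 22 = +0 hours.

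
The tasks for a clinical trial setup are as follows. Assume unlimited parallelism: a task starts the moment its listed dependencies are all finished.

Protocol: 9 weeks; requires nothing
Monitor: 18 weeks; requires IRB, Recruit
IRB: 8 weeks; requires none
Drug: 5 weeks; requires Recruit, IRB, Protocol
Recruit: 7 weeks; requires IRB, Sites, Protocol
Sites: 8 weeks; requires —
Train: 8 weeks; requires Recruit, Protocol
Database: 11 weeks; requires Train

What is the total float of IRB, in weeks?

1

Protocol→Recruit→Train→Database = 9+7+8+11 = 35 sets the makespan at 35 weeks.
IRB finishes as early as 8 and must finish by 9.
Slack of IRB = 1 − 0 = 1 week.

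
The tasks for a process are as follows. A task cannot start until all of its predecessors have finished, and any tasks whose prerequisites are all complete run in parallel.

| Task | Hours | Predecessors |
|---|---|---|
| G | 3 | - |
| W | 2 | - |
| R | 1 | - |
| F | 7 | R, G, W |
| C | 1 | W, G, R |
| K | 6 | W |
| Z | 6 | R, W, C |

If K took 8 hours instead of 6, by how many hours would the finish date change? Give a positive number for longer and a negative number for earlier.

As given, the longest chain is G→F = 3+7 = 10, so the finish is 10 hours.
K is off the critical path — its longest chain is 8 hours, giving 2 of slack.
That remains the longest chain; total 10 hours.
Change in finish: 10 − 10 = +0 hours.

0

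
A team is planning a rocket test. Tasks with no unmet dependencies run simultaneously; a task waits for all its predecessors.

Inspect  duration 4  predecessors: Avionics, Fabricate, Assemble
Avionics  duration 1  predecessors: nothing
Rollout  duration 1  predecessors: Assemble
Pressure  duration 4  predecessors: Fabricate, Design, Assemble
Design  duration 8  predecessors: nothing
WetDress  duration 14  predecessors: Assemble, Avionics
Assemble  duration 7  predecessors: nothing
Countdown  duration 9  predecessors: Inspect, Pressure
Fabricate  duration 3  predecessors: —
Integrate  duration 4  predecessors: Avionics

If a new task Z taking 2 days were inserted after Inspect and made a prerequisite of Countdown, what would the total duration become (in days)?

Originally the job takes 21 days.
With Z inserted, Countdown now waits for max(Inspect, Pressure, Z).
New critical path: Assemble→Inspect→Z→Countdown = 7+4+2+9 = 22 ⇒ 22 days.

22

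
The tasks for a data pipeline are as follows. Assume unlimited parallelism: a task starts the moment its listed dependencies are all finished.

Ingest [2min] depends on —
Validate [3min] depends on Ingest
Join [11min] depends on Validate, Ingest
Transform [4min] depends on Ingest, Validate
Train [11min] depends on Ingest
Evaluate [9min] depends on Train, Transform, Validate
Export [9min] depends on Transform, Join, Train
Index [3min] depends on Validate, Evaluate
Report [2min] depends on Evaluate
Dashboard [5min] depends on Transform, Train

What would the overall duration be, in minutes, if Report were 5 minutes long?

27

As given, the longest chain is Ingest→Validate→Join→Export = 2+3+11+9 = 25, so the finish is 25 minutes.
Report has 1 minute of float (longest path through it is 24).
Now Ingest→Train→Evaluate→Report = 2+11+9+5 = 27 is longest, so the finish becomes 27 minutes.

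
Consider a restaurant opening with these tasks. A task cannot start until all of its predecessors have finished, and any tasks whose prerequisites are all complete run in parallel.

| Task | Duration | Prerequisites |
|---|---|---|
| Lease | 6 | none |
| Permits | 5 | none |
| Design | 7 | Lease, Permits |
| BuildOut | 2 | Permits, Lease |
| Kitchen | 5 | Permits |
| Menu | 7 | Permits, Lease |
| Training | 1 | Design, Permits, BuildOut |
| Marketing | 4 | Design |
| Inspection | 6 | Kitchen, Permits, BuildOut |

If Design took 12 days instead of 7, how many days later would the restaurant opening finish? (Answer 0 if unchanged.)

Actual critical path: Lease→Design→Marketing = 6+7+4 = 17 ⇒ 17 days.
Design is on the critical path; changing it to 12 makes that path 22 days.
No other chain overtakes it, so the finish is 22 days.
Change in finish: 22 − 17 = +5 days.

5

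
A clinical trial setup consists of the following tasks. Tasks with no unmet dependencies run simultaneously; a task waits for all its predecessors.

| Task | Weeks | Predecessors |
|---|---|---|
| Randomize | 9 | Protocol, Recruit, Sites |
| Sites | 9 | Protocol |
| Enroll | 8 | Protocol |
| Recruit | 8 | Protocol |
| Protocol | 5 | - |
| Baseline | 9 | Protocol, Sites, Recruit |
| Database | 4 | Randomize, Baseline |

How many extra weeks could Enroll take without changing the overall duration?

14

The longest chain is Protocol→Sites→Randomize→Database = 5+9+9+4 = 27; overall finish 27 weeks.
Longest path through Enroll: 13 weeks (earliest finish 13, latest finish 27).
Slack of Enroll = 19 − 5 = 14 weeks.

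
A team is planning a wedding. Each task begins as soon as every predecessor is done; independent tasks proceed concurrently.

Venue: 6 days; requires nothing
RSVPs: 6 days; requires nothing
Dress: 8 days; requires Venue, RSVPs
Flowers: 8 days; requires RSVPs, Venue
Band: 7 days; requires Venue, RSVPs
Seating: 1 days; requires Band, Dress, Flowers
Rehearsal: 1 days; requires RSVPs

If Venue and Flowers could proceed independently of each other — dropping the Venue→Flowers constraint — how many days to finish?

With the dependency in place, Venue→Dress→Seating = 6+8+1 = 15 sets the finish at 15 days.
Dropping Venue→Flowers doesn't change Flowers's earliest start (6); another predecessor still binds.
The longest chain is now Venue→Dress→Seating = 6+8+1 = 15, so the plan takes 15 days.

15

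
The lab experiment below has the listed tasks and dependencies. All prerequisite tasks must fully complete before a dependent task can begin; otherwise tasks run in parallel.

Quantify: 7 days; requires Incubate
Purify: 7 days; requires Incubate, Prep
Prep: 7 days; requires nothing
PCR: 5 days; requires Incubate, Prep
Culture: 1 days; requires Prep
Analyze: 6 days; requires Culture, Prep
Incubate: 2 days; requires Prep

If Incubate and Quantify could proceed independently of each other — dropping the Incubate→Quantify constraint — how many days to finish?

Original critical path: Prep→Incubate→Purify = 7+2+7 = 16 ⇒ 16 days.
Without Incubate→Quantify, Quantify's earliest start moves from 9 to 0.
The longest chain is now Prep→Incubate→Purify = 7+2+7 = 16, so the job takes 16 days.

16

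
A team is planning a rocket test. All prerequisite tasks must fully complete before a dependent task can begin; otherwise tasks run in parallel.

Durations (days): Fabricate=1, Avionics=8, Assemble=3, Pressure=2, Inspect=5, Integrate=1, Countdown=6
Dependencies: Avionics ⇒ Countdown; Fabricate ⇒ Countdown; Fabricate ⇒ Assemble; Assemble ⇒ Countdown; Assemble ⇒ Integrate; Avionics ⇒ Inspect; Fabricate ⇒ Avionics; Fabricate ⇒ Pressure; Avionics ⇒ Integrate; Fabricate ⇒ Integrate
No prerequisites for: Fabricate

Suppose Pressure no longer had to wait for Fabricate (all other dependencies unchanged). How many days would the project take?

15

Original critical path: Fabricate→Avionics→Countdown = 1+8+6 = 15 ⇒ 15 days.
Without Fabricate→Pressure, Pressure's earliest start moves from 1 to 0.
The longest chain is now Fabricate→Avionics→Countdown = 1+8+6 = 15, so the project takes 15 days.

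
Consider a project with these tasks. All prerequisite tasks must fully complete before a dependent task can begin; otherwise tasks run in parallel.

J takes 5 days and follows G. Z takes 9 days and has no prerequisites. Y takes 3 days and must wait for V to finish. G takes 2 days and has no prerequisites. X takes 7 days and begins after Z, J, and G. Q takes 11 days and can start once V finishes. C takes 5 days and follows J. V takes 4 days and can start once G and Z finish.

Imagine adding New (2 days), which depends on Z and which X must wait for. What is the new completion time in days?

Originally the project takes 24 days.
With New inserted, X now waits for max(Z, J, G, New).
New critical path: Z→V→Q = 9+4+11 = 24 ⇒ 24 days.

24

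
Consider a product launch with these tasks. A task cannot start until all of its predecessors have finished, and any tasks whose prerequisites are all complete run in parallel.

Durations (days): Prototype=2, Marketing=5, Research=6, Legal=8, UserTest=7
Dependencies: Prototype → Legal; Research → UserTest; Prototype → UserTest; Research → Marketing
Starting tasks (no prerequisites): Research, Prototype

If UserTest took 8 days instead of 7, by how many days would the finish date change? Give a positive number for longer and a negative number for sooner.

Actual critical path: Research→UserTest = 6+7 = 13 ⇒ 13 days.
UserTest is on the critical path; changing it to 8 makes that path 14 days.
The critical path is still Research→UserTest; finish is now 14 days.
Change in finish: 14 − 13 = +1 days.

1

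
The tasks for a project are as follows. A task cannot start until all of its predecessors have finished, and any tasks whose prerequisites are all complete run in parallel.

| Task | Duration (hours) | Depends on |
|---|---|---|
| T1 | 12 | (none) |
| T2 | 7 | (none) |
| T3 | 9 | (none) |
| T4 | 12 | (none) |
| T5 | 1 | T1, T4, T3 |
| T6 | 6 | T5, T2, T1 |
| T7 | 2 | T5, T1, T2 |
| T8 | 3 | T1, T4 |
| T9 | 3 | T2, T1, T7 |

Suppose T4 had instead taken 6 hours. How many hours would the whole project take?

19

As given, the longest chain is T4→T5→T6 = 12+1+6 = 19, so the finish is 19 hours.
T4 is on the critical path; changing it to 6 makes that path 13 hours.
Now T1→T5→T6 = 12+1+6 = 19 is longest, so the finish becomes 19 hours.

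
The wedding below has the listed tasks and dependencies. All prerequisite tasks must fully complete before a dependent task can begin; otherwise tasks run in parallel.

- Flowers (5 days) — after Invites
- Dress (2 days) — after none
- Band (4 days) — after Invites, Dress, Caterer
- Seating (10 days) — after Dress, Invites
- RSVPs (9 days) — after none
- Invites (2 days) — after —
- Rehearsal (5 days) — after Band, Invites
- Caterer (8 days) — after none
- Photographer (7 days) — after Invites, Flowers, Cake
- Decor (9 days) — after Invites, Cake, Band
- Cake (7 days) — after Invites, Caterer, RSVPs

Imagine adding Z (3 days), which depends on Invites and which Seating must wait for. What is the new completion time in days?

Originally the wedding takes 25 days.
With Z inserted, Seating now waits for max(Dress, Invites, Z).
New critical path: RSVPs→Cake→Decor = 9+7+9 = 25 ⇒ 25 days.

25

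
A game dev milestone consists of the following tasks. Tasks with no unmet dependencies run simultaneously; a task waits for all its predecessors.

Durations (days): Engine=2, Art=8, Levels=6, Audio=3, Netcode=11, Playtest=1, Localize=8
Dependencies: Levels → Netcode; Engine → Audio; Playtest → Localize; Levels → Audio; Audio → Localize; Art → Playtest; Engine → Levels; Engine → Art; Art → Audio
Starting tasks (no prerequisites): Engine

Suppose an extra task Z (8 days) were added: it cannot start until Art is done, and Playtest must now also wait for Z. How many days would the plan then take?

27

Originally the plan takes 21 days.
With Z inserted, Playtest now waits for max(Art, Z).
New critical path: Engine→Art→Z→Playtest→Localize = 2+8+8+1+8 = 27 ⇒ 27 days.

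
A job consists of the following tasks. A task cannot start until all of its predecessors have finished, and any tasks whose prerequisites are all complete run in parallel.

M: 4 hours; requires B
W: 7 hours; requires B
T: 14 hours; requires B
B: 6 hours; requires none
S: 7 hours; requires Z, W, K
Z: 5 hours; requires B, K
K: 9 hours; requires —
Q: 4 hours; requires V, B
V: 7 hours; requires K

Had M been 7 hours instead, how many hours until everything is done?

Baseline: K→Z→S = 9+5+7 = 21 → 21 hours.
The longest path through M is only 10 hours, so M has float 11.
That remains the longest chain; total 21 hours.

21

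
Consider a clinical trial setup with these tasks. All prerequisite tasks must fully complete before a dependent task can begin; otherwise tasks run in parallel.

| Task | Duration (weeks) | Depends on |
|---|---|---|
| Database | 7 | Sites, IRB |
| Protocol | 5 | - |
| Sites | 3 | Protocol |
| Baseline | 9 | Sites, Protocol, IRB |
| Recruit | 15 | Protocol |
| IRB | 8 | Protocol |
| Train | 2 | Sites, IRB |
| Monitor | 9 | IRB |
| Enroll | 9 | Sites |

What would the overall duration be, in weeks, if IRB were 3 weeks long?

20

Baseline: Protocol→IRB→Baseline = 5+8+9 = 22 → 22 weeks.
IRB lies on that path, so at 3 weeks the path becomes 17 weeks.
The binding chain switches to Protocol→Recruit = 5+15 = 20; finish 20 weeks.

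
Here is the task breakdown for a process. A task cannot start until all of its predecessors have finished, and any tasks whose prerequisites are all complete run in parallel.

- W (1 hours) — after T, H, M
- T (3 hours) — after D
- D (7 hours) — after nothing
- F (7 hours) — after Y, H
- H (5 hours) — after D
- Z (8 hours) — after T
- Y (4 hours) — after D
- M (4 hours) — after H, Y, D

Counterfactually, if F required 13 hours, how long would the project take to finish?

Baseline: D→H→F = 7+5+7 = 19 → 19 hours.
F is on the critical path; changing it to 13 makes that path 25 hours.
That remains the longest chain; total 25 hours.

25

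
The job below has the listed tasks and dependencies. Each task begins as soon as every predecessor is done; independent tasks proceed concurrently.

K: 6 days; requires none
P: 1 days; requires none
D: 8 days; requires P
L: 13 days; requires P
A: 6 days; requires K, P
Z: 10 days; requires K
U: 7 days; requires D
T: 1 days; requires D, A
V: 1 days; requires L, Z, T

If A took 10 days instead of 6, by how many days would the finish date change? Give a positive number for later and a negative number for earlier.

Actual critical path: K→Z→V = 6+10+1 = 17 ⇒ 17 days.
A has 3 days of float (longest path through it is 14).
New critical path: K→A→T→V = 6+10+1+1 = 18 ⇒ 18 days.
Change in finish: 18 − 17 = +1 days.

1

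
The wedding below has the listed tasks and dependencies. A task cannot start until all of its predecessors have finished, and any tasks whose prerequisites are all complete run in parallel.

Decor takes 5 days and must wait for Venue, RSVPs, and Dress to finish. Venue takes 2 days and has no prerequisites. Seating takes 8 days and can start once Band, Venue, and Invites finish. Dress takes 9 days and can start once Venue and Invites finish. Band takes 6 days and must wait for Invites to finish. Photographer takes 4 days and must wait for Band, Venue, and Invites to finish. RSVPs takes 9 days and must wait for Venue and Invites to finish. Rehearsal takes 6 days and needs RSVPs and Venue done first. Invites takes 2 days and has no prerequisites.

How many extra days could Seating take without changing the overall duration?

The longest chain is Venue→RSVPs→Rehearsal = 2+9+6 = 17; overall finish 17 days.
Seating finishes as early as 16 and must finish by 17.
Slack of Seating = 9 − 8 = 1 day.

1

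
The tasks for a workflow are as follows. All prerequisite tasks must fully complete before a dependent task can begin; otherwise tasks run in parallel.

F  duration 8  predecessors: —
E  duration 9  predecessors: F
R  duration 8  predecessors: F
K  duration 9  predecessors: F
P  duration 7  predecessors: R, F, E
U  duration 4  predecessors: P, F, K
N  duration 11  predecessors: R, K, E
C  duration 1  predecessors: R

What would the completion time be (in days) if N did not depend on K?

28

With the dependency in place, F→E→P→U = 8+9+7+4 = 28 sets the finish at 28 days.
Dropping K→N doesn't change N's earliest start (17); another predecessor still binds.
After: F→E→P→U = 8+9+7+4 = 28 → 28 days.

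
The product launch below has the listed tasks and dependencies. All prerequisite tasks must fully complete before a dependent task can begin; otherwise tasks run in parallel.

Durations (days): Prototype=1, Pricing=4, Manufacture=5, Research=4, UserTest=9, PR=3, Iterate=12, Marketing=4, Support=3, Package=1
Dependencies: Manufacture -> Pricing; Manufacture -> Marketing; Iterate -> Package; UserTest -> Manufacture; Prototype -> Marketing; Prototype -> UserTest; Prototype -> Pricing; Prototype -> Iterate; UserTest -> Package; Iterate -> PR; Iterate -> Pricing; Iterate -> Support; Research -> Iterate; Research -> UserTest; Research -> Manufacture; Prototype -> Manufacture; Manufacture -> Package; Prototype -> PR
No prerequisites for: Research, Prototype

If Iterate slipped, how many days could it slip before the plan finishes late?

Research→UserTest→Manufacture→Pricing = 4+9+5+4 = 22 sets the makespan at 22 days.
Iterate finishes as early as 16 and must finish by 18.
Slack of Iterate = 6 − 4 = 2 days.

2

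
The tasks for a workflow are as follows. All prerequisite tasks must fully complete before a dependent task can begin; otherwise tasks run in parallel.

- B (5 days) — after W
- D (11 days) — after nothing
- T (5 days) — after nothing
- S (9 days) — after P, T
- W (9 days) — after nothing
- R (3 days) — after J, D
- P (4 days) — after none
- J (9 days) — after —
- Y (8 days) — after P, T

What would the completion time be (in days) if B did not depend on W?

Before: longest chain T→S = 5+9 = 14, finish 14.
Without W→B, B's earliest start moves from 9 to 0.
New critical path: T→S = 5+9 = 14 ⇒ 14 days.

14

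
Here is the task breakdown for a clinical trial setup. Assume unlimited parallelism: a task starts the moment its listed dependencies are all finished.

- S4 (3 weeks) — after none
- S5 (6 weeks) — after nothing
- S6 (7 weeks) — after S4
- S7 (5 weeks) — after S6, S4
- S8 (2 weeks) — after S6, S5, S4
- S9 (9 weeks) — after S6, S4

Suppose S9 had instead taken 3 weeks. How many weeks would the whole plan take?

Critical path before the change: S4→S6→S9 = 3+7+9 = 19 giving 19 weeks.
Since S9 is critical, the -6 change carries straight to that chain (now 13 weeks).
The binding chain switches to S4→S6→S7 = 3+7+5 = 15; finish 15 weeks.

15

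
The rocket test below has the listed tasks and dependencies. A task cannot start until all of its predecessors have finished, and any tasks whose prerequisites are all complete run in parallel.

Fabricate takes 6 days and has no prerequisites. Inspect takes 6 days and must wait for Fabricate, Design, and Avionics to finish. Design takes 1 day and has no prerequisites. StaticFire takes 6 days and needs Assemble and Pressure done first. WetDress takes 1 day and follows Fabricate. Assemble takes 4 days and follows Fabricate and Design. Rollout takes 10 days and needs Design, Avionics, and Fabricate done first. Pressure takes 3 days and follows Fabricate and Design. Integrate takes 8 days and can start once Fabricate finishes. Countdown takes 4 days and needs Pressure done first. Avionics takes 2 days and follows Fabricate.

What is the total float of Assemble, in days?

2

Critical path: Fabricate→Avionics→Rollout = 6+2+10 = 18, so the finish is 18 days.
The longest chain containing Assemble totals 16 days.
Float = 18 − 16 = 2.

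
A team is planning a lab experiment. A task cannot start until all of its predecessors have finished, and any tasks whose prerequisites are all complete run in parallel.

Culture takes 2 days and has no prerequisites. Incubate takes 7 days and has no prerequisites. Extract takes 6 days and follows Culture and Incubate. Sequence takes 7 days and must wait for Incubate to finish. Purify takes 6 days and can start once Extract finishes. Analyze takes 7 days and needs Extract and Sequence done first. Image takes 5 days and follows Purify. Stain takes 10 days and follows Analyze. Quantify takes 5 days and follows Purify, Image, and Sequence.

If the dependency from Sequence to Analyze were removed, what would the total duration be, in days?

With the dependency in place, Incubate→Sequence→Analyze→Stain = 7+7+7+10 = 31 sets the finish at 31 days.
Without Sequence→Analyze, Analyze's earliest start moves from 14 to 13.
New critical path: Incubate→Extract→Analyze→Stain = 7+6+7+10 = 30 ⇒ 30 days.

30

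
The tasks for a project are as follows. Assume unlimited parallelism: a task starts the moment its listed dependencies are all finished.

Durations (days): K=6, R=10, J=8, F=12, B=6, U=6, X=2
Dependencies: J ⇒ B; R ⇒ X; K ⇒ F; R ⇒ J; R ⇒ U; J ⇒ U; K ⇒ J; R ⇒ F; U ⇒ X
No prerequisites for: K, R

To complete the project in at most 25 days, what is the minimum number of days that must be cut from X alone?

Current finish: 26 days; target: 25.
X is on every critical path, so each day cut from X cuts the finish by one (this holds down to a finish of 25).
Need 26 − 25 = 1 day off X → X becomes 1 day, finish becomes 25.

1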